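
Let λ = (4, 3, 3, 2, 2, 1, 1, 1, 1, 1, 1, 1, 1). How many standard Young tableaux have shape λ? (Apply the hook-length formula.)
# SYT of shape (4, 3, 3, 2, 2, 1, 1, 1, 1, 1, 1, 1, 1) = 38852055

Hook-length formula: f^λ = n! / Π hook(c), product over all cells c of the Young diagram. For λ = (4, 3, 3, 2, 2, 1, 1, 1, 1, 1, 1, 1, 1), n = 22 boxes. Hook lengths by row (left-to-right, top-to-bottom): [16, 7, 4, 1]; [14, 5, 2]; [13, 4, 1]; [11, 2]; [10, 1]; [8]; [7]; [6]; [5]; [4]; [3]; [2]; [1]. Product of hooks = 28930277376000. So f^λ = 22! / 28930277376000 = 1124000727777607680000 / 28930277376000 = 38852055.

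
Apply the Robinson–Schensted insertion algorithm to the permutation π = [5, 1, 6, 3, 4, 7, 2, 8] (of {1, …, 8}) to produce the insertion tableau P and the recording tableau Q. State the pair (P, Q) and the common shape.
P = [1, 2, 4, 7, 8] / [3, 6] / [5];  Q = [1, 3, 5, 6, 8] / [2, 4] / [7];  common shape = (5, 2, 1)

Row-insert the values π_1, π_2, … into P one at a time, bumping the leftmost entry strictly greater than the inserted value down to the next row. The recording tableau Q records, in position (i, j), the step at which that cell was added to P.
  Insert 5 (step 1): P = [5];  Q = [1]
  Insert 1 (step 2): P = [1] / [5];  Q = [1] / [2]
  Insert 6 (step 3): P = [1, 6] / [5];  Q = [1, 3] / [2]
  Insert 3 (step 4): P = [1, 3] / [5, 6];  Q = [1, 3] / [2, 4]
  Insert 4 (step 5): P = [1, 3, 4] / [5, 6];  Q = [1, 3, 5] / [2, 4]
  Insert 7 (step 6): P = [1, 3, 4, 7] / [5, 6];  Q = [1, 3, 5, 6] / [2, 4]
  Insert 2 (step 7): P = [1, 2, 4, 7] / [3, 6] / [5];  Q = [1, 3, 5, 6] / [2, 4] / [7]
  Insert 8 (step 8): P = [1, 2, 4, 7, 8] / [3, 6] / [5];  Q = [1, 3, 5, 6, 8] / [2, 4] / [7]
Final shape: (5, 2, 1).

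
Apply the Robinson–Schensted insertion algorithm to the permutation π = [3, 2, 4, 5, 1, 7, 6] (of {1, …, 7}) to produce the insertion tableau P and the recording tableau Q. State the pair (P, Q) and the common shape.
P = [1, 4, 5, 6] / [2, 7] / [3];  Q = [1, 3, 4, 6] / [2, 7] / [5];  common shape = (4, 2, 1)

Row-insert the values π_1, π_2, … into P one at a time, bumping the leftmost entry strictly greater than the inserted value down to the next row. The recording tableau Q records, in position (i, j), the step at which that cell was added to P.
  Insert 3 (step 1): P = [3];  Q = [1]
  Insert 2 (step 2): P = [2] / [3];  Q = [1] / [2]
  Insert 4 (step 3): P = [2, 4] / [3];  Q = [1, 3] / [2]
  Insert 5 (step 4): P = [2, 4, 5] / [3];  Q = [1, 3, 4] / [2]
  Insert 1 (step 5): P = [1, 4, 5] / [2] / [3];  Q = [1, 3, 4] / [2] / [5]
  Insert 7 (step 6): P = [1, 4, 5, 7] / [2] / [3];  Q = [1, 3, 4, 6] / [2] / [5]
  Insert 6 (step 7): P = [1, 4, 5, 6] / [2, 7] / [3];  Q = [1, 3, 4, 6] / [2, 7] / [5]
Final shape: (4, 2, 1).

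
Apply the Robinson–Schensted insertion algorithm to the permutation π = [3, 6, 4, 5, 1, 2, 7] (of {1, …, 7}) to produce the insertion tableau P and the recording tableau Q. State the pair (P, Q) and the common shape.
P = [1, 2, 5, 7] / [3, 4] / [6];  Q = [1, 2, 4, 7] / [3, 6] / [5];  common shape = (4, 2, 1)

Row-insert the values π_1, π_2, … into P one at a time, bumping the leftmost entry strictly greater than the inserted value down to the next row. The recording tableau Q records, in position (i, j), the step at which that cell was added to P.
  Insert 3 (step 1): P = [3];  Q = [1]
  Insert 6 (step 2): P = [3, 6];  Q = [1, 2]
  Insert 4 (step 3): P = [3, 4] / [6];  Q = [1, 2] / [3]
  Insert 5 (step 4): P = [3, 4, 5] / [6];  Q = [1, 2, 4] / [3]
  Insert 1 (step 5): P = [1, 4, 5] / [3] / [6];  Q = [1, 2, 4] / [3] / [5]
  Insert 2 (step 6): P = [1, 2, 5] / [3, 4] / [6];  Q = [1, 2, 4] / [3, 6] / [5]
  Insert 7 (step 7): P = [1, 2, 5, 7] / [3, 4] / [6];  Q = [1, 2, 4, 7] / [3, 6] / [5]
Final shape: (4, 2, 1).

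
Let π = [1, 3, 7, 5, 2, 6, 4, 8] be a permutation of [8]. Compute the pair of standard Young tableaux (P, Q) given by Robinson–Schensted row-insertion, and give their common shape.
P = [1, 2, 4, 6, 8] / [3, 5] / [7];  Q = [1, 2, 3, 6, 8] / [4, 7] / [5];  common shape = (5, 2, 1)

Row-insert the values π_1, π_2, … into P one at a time, bumping the leftmost entry strictly greater than the inserted value down to the next row. The recording tableau Q records, in position (i, j), the step at which that cell was added to P.
  Insert 1 (step 1): P = [1];  Q = [1]
  Insert 3 (step 2): P = [1, 3];  Q = [1, 2]
  Insert 7 (step 3): P = [1, 3, 7];  Q = [1, 2, 3]
  Insert 5 (step 4): P = [1, 3, 5] / [7];  Q = [1, 2, 3] / [4]
  Insert 2 (step 5): P = [1, 2, 5] / [3] / [7];  Q = [1, 2, 3] / [4] / [5]
  Insert 6 (step 6): P = [1, 2, 5, 6] / [3] / [7];  Q = [1, 2, 3, 6] / [4] / [5]
  Insert 4 (step 7): P = [1, 2, 4, 6] / [3, 5] / [7];  Q = [1, 2, 3, 6] / [4, 7] / [5]
  Insert 8 (step 8): P = [1, 2, 4, 6, 8] / [3, 5] / [7];  Q = [1, 2, 3, 6, 8] / [4, 7] / [5]
Final shape: (5, 2, 1).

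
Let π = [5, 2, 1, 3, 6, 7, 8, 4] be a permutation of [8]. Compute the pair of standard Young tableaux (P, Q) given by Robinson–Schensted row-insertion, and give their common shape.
P = [1, 3, 4, 7, 8] / [2, 6] / [5];  Q = [1, 4, 5, 6, 7] / [2, 8] / [3];  common shape = (5, 2, 1)

Row-insert the values π_1, π_2, … into P one at a time, bumping the leftmost entry strictly greater than the inserted value down to the next row. The recording tableau Q records, in position (i, j), the step at which that cell was added to P.
  Insert 5 (step 1): P = [5];  Q = [1]
  Insert 2 (step 2): P = [2] / [5];  Q = [1] / [2]
  Insert 1 (step 3): P = [1] / [2] / [5];  Q = [1] / [2] / [3]
  Insert 3 (step 4): P = [1, 3] / [2] / [5];  Q = [1, 4] / [2] / [3]
  Insert 6 (step 5): P = [1, 3, 6] / [2] / [5];  Q = [1, 4, 5] / [2] / [3]
  Insert 7 (step 6): P = [1, 3, 6, 7] / [2] / [5];  Q = [1, 4, 5, 6] / [2] / [3]
  Insert 8 (step 7): P = [1, 3, 6, 7, 8] / [2] / [5];  Q = [1, 4, 5, 6, 7] / [2] / [3]
  Insert 4 (step 8): P = [1, 3, 4, 7, 8] / [2, 6] / [5];  Q = [1, 4, 5, 6, 7] / [2, 8] / [3]
Final shape: (5, 2, 1).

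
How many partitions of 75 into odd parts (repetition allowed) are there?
p_odd(75) = 48446

Enumerate partitions using only odd parts via the recurrence o(n, m) = o(n, m−2) + o(n−m, m) over odd m, starting from the largest odd part ≤ n. This gives p_odd(75) = 48446. (Euler's theorem: equals the count of distinct-part partitions.)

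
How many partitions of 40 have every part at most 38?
p(40, parts ≤ 38) = 37336

Use the recurrence p(n, m) = p(n, m−1) + p(n−m, m): either the largest part is < m (count p(n, m−1)) or the largest part is exactly m (remove one copy of m, count p(n−m, m)). With p(0, ·) = 1 this gives p(40, parts ≤ 38) = 37336. (By conjugating Young diagrams, this also counts partitions of 40 into at most 38 parts.)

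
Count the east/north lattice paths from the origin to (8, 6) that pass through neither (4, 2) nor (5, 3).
Number of paths = 1433

Inclusion–exclusion. Total paths: C(14, 8) = 3003. Through P₁: C(6, 4)·C(8, 4) = 1050. Through P₂: C(8, 5)·C(6, 3) = 1120. Since P₁ is strictly southwest of P₂, a monotone path through both must visit P₁ then P₂; paths through both = C(6, 4)·C(2, 1)·C(6, 3) = 600. Avoid both = 3003 − 1050 − 1120 + 600 = 1433.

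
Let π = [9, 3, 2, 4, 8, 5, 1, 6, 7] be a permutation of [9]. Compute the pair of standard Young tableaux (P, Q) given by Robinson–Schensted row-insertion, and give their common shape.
P = [1, 4, 5, 6, 7] / [2, 8] / [3] / [9];  Q = [1, 4, 5, 8, 9] / [2, 6] / [3] / [7];  common shape = (5, 2, 1, 1)

Row-insert the values π_1, π_2, … into P one at a time, bumping the leftmost entry strictly greater than the inserted value down to the next row. The recording tableau Q records, in position (i, j), the step at which that cell was added to P.
  Insert 9 (step 1): P = [9];  Q = [1]
  Insert 3 (step 2): P = [3] / [9];  Q = [1] / [2]
  Insert 2 (step 3): P = [2] / [3] / [9];  Q = [1] / [2] / [3]
  Insert 4 (step 4): P = [2, 4] / [3] / [9];  Q = [1, 4] / [2] / [3]
  Insert 8 (step 5): P = [2, 4, 8] / [3] / [9];  Q = [1, 4, 5] / [2] / [3]
  Insert 5 (step 6): P = [2, 4, 5] / [3, 8] / [9];  Q = [1, 4, 5] / [2, 6] / [3]
  Insert 1 (step 7): P = [1, 4, 5] / [2, 8] / [3] / [9];  Q = [1, 4, 5] / [2, 6] / [3] / [7]
  Insert 6 (step 8): P = [1, 4, 5, 6] / [2, 8] / [3] / [9];  Q = [1, 4, 5, 8] / [2, 6] / [3] / [7]
  Insert 7 (step 9): P = [1, 4, 5, 6, 7] / [2, 8] / [3] / [9];  Q = [1, 4, 5, 8, 9] / [2, 6] / [3] / [7]
Final shape: (5, 2, 1, 1).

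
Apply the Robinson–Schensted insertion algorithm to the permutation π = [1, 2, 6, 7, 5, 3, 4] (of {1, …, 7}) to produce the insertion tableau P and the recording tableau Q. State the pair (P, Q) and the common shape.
P = [1, 2, 3, 4] / [5, 7] / [6];  Q = [1, 2, 3, 4] / [5, 7] / [6];  common shape = (4, 2, 1)

Row-insert the values π_1, π_2, … into P one at a time, bumping the leftmost entry strictly greater than the inserted value down to the next row. The recording tableau Q records, in position (i, j), the step at which that cell was added to P.
  Insert 1 (step 1): P = [1];  Q = [1]
  Insert 2 (step 2): P = [1, 2];  Q = [1, 2]
  Insert 6 (step 3): P = [1, 2, 6];  Q = [1, 2, 3]
  Insert 7 (step 4): P = [1, 2, 6, 7];  Q = [1, 2, 3, 4]
  Insert 5 (step 5): P = [1, 2, 5, 7] / [6];  Q = [1, 2, 3, 4] / [5]
  Insert 3 (step 6): P = [1, 2, 3, 7] / [5] / [6];  Q = [1, 2, 3, 4] / [5] / [6]
  Insert 4 (step 7): P = [1, 2, 3, 4] / [5, 7] / [6];  Q = [1, 2, 3, 4] / [5, 7] / [6]
Final shape: (4, 2, 1).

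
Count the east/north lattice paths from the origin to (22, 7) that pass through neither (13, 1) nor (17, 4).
Number of paths = 1182990

Inclusion–exclusion. Total paths: C(29, 22) = 1560780. Through P₁: C(14, 13)·C(15, 9) = 70070. Through P₂: C(21, 17)·C(8, 5) = 335160. Since P₁ is strictly southwest of P₂, a monotone path through both must visit P₁ then P₂; paths through both = C(14, 13)·C(7, 4)·C(8, 5) = 27440. Avoid both = 1560780 − 70070 − 335160 + 27440 = 1182990.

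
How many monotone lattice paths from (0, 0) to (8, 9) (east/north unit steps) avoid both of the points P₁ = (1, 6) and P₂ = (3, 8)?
Number of paths = 22732

Inclusion–exclusion. Total paths: C(17, 8) = 24310. Through P₁: C(7, 1)·C(10, 7) = 840. Through P₂: C(11, 3)·C(6, 5) = 990. Since P₁ is strictly southwest of P₂, a monotone path through both must visit P₁ then P₂; paths through both = C(7, 1)·C(4, 2)·C(6, 5) = 252. Avoid both = 24310 − 840 − 990 + 252 = 22732.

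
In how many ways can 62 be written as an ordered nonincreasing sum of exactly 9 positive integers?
p(62, 9 parts) = 64015

Partitions of n into exactly k parts are in bijection with partitions of n − k into at most k parts (subtract 1 from each part). So p(62, exactly 9) = p(53, parts ≤ 9). Computing via the recurrence p(m, j) = p(m, j−1) + p(m−j, j) gives 64015.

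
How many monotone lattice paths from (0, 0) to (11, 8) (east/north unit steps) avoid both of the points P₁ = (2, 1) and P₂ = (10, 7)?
Number of paths = 20384

Inclusion–exclusion. Total paths: C(19, 11) = 75582. Through P₁: C(3, 2)·C(16, 9) = 34320. Through P₂: C(17, 10)·C(2, 1) = 38896. Since P₁ is strictly southwest of P₂, a monotone path through both must visit P₁ then P₂; paths through both = C(3, 2)·C(14, 8)·C(2, 1) = 18018. Avoid both = 75582 − 34320 − 38896 + 18018 = 20384.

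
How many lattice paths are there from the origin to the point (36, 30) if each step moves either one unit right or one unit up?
Number of paths = 5516694892996182896

A monotone lattice path from (0, 0) to (36, 30) consists of 36 east steps and 30 north steps in some order, so it is determined by which 36 of the 66 steps are east. The count is C(66, 36) = 5516694892996182896.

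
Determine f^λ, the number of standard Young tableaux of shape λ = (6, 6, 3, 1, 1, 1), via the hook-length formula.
# SYT of shape (6, 6, 3, 1, 1, 1) = 4455360

Hook-length formula: f^λ = n! / Π hook(c), product over all cells c of the Young diagram. For λ = (6, 6, 3, 1, 1, 1), n = 18 boxes. Hook lengths by row (left-to-right, top-to-bottom): [11, 7, 6, 4, 3, 2]; [10, 6, 5, 3, 2, 1]; [6, 2, 1]; [3]; [2]; [1]. Product of hooks = 1437004800. So f^λ = 18! / 1437004800 = 6402373705728000 / 1437004800 = 4455360.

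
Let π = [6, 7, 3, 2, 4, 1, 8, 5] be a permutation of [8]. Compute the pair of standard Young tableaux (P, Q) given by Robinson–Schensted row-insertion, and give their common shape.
P = [1, 4, 5] / [2, 7, 8] / [3] / [6];  Q = [1, 2, 7] / [3, 5, 8] / [4] / [6];  common shape = (3, 3, 1, 1)

Row-insert the values π_1, π_2, … into P one at a time, bumping the leftmost entry strictly greater than the inserted value down to the next row. The recording tableau Q records, in position (i, j), the step at which that cell was added to P.
  Insert 6 (step 1): P = [6];  Q = [1]
  Insert 7 (step 2): P = [6, 7];  Q = [1, 2]
  Insert 3 (step 3): P = [3, 7] / [6];  Q = [1, 2] / [3]
  Insert 2 (step 4): P = [2, 7] / [3] / [6];  Q = [1, 2] / [3] / [4]
  Insert 4 (step 5): P = [2, 4] / [3, 7] / [6];  Q = [1, 2] / [3, 5] / [4]
  Insert 1 (step 6): P = [1, 4] / [2, 7] / [3] / [6];  Q = [1, 2] / [3, 5] / [4] / [6]
  Insert 8 (step 7): P = [1, 4, 8] / [2, 7] / [3] / [6];  Q = [1, 2, 7] / [3, 5] / [4] / [6]
  Insert 5 (step 8): P = [1, 4, 5] / [2, 7, 8] / [3] / [6];  Q = [1, 2, 7] / [3, 5, 8] / [4] / [6]
Final shape: (3, 3, 1, 1).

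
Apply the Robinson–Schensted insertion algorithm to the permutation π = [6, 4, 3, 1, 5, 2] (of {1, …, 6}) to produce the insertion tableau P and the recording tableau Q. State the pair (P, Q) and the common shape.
P = [1, 2] / [3, 5] / [4] / [6];  Q = [1, 5] / [2, 6] / [3] / [4];  common shape = (2, 2, 1, 1)

Row-insert the values π_1, π_2, … into P one at a time, bumping the leftmost entry strictly greater than the inserted value down to the next row. The recording tableau Q records, in position (i, j), the step at which that cell was added to P.
  Insert 6 (step 1): P = [6];  Q = [1]
  Insert 4 (step 2): P = [4] / [6];  Q = [1] / [2]
  Insert 3 (step 3): P = [3] / [4] / [6];  Q = [1] / [2] / [3]
  Insert 1 (step 4): P = [1] / [3] / [4] / [6];  Q = [1] / [2] / [3] / [4]
  Insert 5 (step 5): P = [1, 5] / [3] / [4] / [6];  Q = [1, 5] / [2] / [3] / [4]
  Insert 2 (step 6): P = [1, 2] / [3, 5] / [4] / [6];  Q = [1, 5] / [2, 6] / [3] / [4]
Final shape: (2, 2, 1, 1).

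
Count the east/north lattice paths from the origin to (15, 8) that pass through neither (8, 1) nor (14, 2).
Number of paths = 459027

Inclusion–exclusion. Total paths: C(23, 15) = 490314. Through P₁: C(9, 8)·C(14, 7) = 30888. Through P₂: C(16, 14)·C(7, 1) = 840. Since P₁ is strictly southwest of P₂, a monotone path through both must visit P₁ then P₂; paths through both = C(9, 8)·C(7, 6)·C(7, 1) = 441. Avoid both = 490314 − 30888 − 840 + 441 = 459027.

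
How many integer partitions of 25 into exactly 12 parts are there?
p(25, 12 parts) = 100

Partitions of n into exactly k parts are in bijection with partitions of n − k into at most k parts (subtract 1 from each part). So p(25, exactly 12) = p(13, parts ≤ 12). Computing via the recurrence p(m, j) = p(m, j−1) + p(m−j, j) gives 100.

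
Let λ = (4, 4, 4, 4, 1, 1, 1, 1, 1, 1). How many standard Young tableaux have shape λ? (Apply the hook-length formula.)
# SYT of shape (4, 4, 4, 4, 1, 1, 1, 1, 1, 1) = 87744888

Hook-length formula: f^λ = n! / Π hook(c), product over all cells c of the Young diagram. For λ = (4, 4, 4, 4, 1, 1, 1, 1, 1, 1), n = 22 boxes. Hook lengths by row (left-to-right, top-to-bottom): [13, 6, 5, 4]; [12, 5, 4, 3]; [11, 4, 3, 2]; [10, 3, 2, 1]; [6]; [5]; [4]; [3]; [2]; [1]. Product of hooks = 12809871360000. So f^λ = 22! / 12809871360000 = 1124000727777607680000 / 12809871360000 = 87744888.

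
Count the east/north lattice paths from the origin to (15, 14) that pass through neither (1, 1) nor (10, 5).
Number of paths = 34293014

Inclusion–exclusion. Total paths: C(29, 15) = 77558760. Through P₁: C(2, 1)·C(27, 14) = 40116600. Through P₂: C(15, 10)·C(14, 5) = 6012006. Since P₁ is strictly southwest of P₂, a monotone path through both must visit P₁ then P₂; paths through both = C(2, 1)·C(13, 9)·C(14, 5) = 2862860. Avoid both = 77558760 − 40116600 − 6012006 + 2862860 = 34293014.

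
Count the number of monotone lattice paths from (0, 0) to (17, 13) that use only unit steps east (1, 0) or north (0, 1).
Number of paths = 119759850

A monotone lattice path from (0, 0) to (17, 13) consists of 17 east steps and 13 north steps in some order, so it is determined by which 17 of the 30 steps are east. The count is C(30, 17) = 119759850.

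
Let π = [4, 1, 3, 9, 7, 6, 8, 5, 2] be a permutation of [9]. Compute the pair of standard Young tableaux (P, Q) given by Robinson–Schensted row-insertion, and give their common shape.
P = [1, 2, 5, 8] / [3, 6] / [4] / [7] / [9];  Q = [1, 3, 4, 7] / [2, 5] / [6] / [8] / [9];  common shape = (4, 2, 1, 1, 1)

Row-insert the values π_1, π_2, … into P one at a time, bumping the leftmost entry strictly greater than the inserted value down to the next row. The recording tableau Q records, in position (i, j), the step at which that cell was added to P.
  Insert 4 (step 1): P = [4];  Q = [1]
  Insert 1 (step 2): P = [1] / [4];  Q = [1] / [2]
  Insert 3 (step 3): P = [1, 3] / [4];  Q = [1, 3] / [2]
  Insert 9 (step 4): P = [1, 3, 9] / [4];  Q = [1, 3, 4] / [2]
  Insert 7 (step 5): P = [1, 3, 7] / [4, 9];  Q = [1, 3, 4] / [2, 5]
  Insert 6 (step 6): P = [1, 3, 6] / [4, 7] / [9];  Q = [1, 3, 4] / [2, 5] / [6]
  Insert 8 (step 7): P = [1, 3, 6, 8] / [4, 7] / [9];  Q = [1, 3, 4, 7] / [2, 5] / [6]
  Insert 5 (step 8): P = [1, 3, 5, 8] / [4, 6] / [7] / [9];  Q = [1, 3, 4, 7] / [2, 5] / [6] / [8]
  Insert 2 (step 9): P = [1, 2, 5, 8] / [3, 6] / [4] / [7] / [9];  Q = [1, 3, 4, 7] / [2, 5] / [6] / [8] / [9]
Final shape: (4, 2, 1, 1, 1).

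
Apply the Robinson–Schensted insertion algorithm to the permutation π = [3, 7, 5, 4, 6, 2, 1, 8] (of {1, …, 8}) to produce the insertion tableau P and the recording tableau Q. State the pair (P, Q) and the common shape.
P = [1, 4, 6, 8] / [2] / [3] / [5] / [7];  Q = [1, 2, 5, 8] / [3] / [4] / [6] / [7];  common shape = (4, 1, 1, 1, 1)

Row-insert the values π_1, π_2, … into P one at a time, bumping the leftmost entry strictly greater than the inserted value down to the next row. The recording tableau Q records, in position (i, j), the step at which that cell was added to P.
  Insert 3 (step 1): P = [3];  Q = [1]
  Insert 7 (step 2): P = [3, 7];  Q = [1, 2]
  Insert 5 (step 3): P = [3, 5] / [7];  Q = [1, 2] / [3]
  Insert 4 (step 4): P = [3, 4] / [5] / [7];  Q = [1, 2] / [3] / [4]
  Insert 6 (step 5): P = [3, 4, 6] / [5] / [7];  Q = [1, 2, 5] / [3] / [4]
  Insert 2 (step 6): P = [2, 4, 6] / [3] / [5] / [7];  Q = [1, 2, 5] / [3] / [4] / [6]
  Insert 1 (step 7): P = [1, 4, 6] / [2] / [3] / [5] / [7];  Q = [1, 2, 5] / [3] / [4] / [6] / [7]
  Insert 8 (step 8): P = [1, 4, 6, 8] / [2] / [3] / [5] / [7];  Q = [1, 2, 5, 8] / [3] / [4] / [6] / [7]
Final shape: (4, 1, 1, 1, 1).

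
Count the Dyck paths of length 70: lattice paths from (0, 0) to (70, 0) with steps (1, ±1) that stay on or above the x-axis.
C_35 = 3116285494907301262

These Dyck paths are counted by the Catalan number C_n = (1/(n + 1)) · C(2n, n). For n = 35: C_35 = (1/36) · C(70, 35) = 112186277816662845432/36 = 3116285494907301262.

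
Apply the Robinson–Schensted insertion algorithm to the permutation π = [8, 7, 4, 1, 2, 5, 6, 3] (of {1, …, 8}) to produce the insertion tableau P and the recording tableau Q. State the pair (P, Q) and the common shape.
P = [1, 2, 3, 6] / [4, 5] / [7] / [8];  Q = [1, 5, 6, 7] / [2, 8] / [3] / [4];  common shape = (4, 2, 1, 1)

Row-insert the values π_1, π_2, … into P one at a time, bumping the leftmost entry strictly greater than the inserted value down to the next row. The recording tableau Q records, in position (i, j), the step at which that cell was added to P.
  Insert 8 (step 1): P = [8];  Q = [1]
  Insert 7 (step 2): P = [7] / [8];  Q = [1] / [2]
  Insert 4 (step 3): P = [4] / [7] / [8];  Q = [1] / [2] / [3]
  Insert 1 (step 4): P = [1] / [4] / [7] / [8];  Q = [1] / [2] / [3] / [4]
  Insert 2 (step 5): P = [1, 2] / [4] / [7] / [8];  Q = [1, 5] / [2] / [3] / [4]
  Insert 5 (step 6): P = [1, 2, 5] / [4] / [7] / [8];  Q = [1, 5, 6] / [2] / [3] / [4]
  Insert 6 (step 7): P = [1, 2, 5, 6] / [4] / [7] / [8];  Q = [1, 5, 6, 7] / [2] / [3] / [4]
  Insert 3 (step 8): P = [1, 2, 3, 6] / [4, 5] / [7] / [8];  Q = [1, 5, 6, 7] / [2, 8] / [3] / [4]
Final shape: (4, 2, 1, 1).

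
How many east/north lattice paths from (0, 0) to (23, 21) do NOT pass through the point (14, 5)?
Number of paths = 1988860686780

Total paths from (0, 0) to (23, 21): C(44, 23) = 2012616400080. Paths through (14, 5): (paths (0, 0) → (14, 5)) × (paths (14, 5) → (23, 21)) = C(19, 14) · C(25, 9) = 11628 · 2042975 = 23755713300. Avoidance count = 2012616400080 − 23755713300 = 1988860686780.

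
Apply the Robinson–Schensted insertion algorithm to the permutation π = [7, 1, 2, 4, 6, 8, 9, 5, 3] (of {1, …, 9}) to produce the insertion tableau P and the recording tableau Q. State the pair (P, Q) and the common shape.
P = [1, 2, 3, 5, 8, 9] / [4] / [6] / [7];  Q = [1, 3, 4, 5, 6, 7] / [2] / [8] / [9];  common shape = (6, 1, 1, 1)

Row-insert the values π_1, π_2, … into P one at a time, bumping the leftmost entry strictly greater than the inserted value down to the next row. The recording tableau Q records, in position (i, j), the step at which that cell was added to P.
  Insert 7 (step 1): P = [7];  Q = [1]
  Insert 1 (step 2): P = [1] / [7];  Q = [1] / [2]
  Insert 2 (step 3): P = [1, 2] / [7];  Q = [1, 3] / [2]
  Insert 4 (step 4): P = [1, 2, 4] / [7];  Q = [1, 3, 4] / [2]
  Insert 6 (step 5): P = [1, 2, 4, 6] / [7];  Q = [1, 3, 4, 5] / [2]
  Insert 8 (step 6): P = [1, 2, 4, 6, 8] / [7];  Q = [1, 3, 4, 5, 6] / [2]
  Insert 9 (step 7): P = [1, 2, 4, 6, 8, 9] / [7];  Q = [1, 3, 4, 5, 6, 7] / [2]
  Insert 5 (step 8): P = [1, 2, 4, 5, 8, 9] / [6] / [7];  Q = [1, 3, 4, 5, 6, 7] / [2] / [8]
  Insert 3 (step 9): P = [1, 2, 3, 5, 8, 9] / [4] / [6] / [7];  Q = [1, 3, 4, 5, 6, 7] / [2] / [8] / [9]
Final shape: (6, 1, 1, 1).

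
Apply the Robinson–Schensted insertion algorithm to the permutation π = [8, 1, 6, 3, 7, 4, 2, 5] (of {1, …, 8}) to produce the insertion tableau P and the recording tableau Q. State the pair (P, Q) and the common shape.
P = [1, 2, 4, 5] / [3, 7] / [6] / [8];  Q = [1, 3, 5, 8] / [2, 6] / [4] / [7];  common shape = (4, 2, 1, 1)

Row-insert the values π_1, π_2, … into P one at a time, bumping the leftmost entry strictly greater than the inserted value down to the next row. The recording tableau Q records, in position (i, j), the step at which that cell was added to P.
  Insert 8 (step 1): P = [8];  Q = [1]
  Insert 1 (step 2): P = [1] / [8];  Q = [1] / [2]
  Insert 6 (step 3): P = [1, 6] / [8];  Q = [1, 3] / [2]
  Insert 3 (step 4): P = [1, 3] / [6] / [8];  Q = [1, 3] / [2] / [4]
  Insert 7 (step 5): P = [1, 3, 7] / [6] / [8];  Q = [1, 3, 5] / [2] / [4]
  Insert 4 (step 6): P = [1, 3, 4] / [6, 7] / [8];  Q = [1, 3, 5] / [2, 6] / [4]
  Insert 2 (step 7): P = [1, 2, 4] / [3, 7] / [6] / [8];  Q = [1, 3, 5] / [2, 6] / [4] / [7]
  Insert 5 (step 8): P = [1, 2, 4, 5] / [3, 7] / [6] / [8];  Q = [1, 3, 5, 8] / [2, 6] / [4] / [7]
Final shape: (4, 2, 1, 1).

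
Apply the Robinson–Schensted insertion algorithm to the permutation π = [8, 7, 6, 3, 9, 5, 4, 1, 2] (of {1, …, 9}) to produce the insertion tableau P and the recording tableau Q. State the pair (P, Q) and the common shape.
P = [1, 2] / [3, 4] / [5, 9] / [6] / [7] / [8];  Q = [1, 5] / [2, 6] / [3, 9] / [4] / [7] / [8];  common shape = (2, 2, 2, 1, 1, 1)

Row-insert the values π_1, π_2, … into P one at a time, bumping the leftmost entry strictly greater than the inserted value down to the next row. The recording tableau Q records, in position (i, j), the step at which that cell was added to P.
  Insert 8 (step 1): P = [8];  Q = [1]
  Insert 7 (step 2): P = [7] / [8];  Q = [1] / [2]
  Insert 6 (step 3): P = [6] / [7] / [8];  Q = [1] / [2] / [3]
  Insert 3 (step 4): P = [3] / [6] / [7] / [8];  Q = [1] / [2] / [3] / [4]
  Insert 9 (step 5): P = [3, 9] / [6] / [7] / [8];  Q = [1, 5] / [2] / [3] / [4]
  Insert 5 (step 6): P = [3, 5] / [6, 9] / [7] / [8];  Q = [1, 5] / [2, 6] / [3] / [4]
  Insert 4 (step 7): P = [3, 4] / [5, 9] / [6] / [7] / [8];  Q = [1, 5] / [2, 6] / [3] / [4] / [7]
  Insert 1 (step 8): P = [1, 4] / [3, 9] / [5] / [6] / [7] / [8];  Q = [1, 5] / [2, 6] / [3] / [4] / [7] / [8]
  Insert 2 (step 9): P = [1, 2] / [3, 4] / [5, 9] / [6] / [7] / [8];  Q = [1, 5] / [2, 6] / [3, 9] / [4] / [7] / [8]
Final shape: (2, 2, 2, 1, 1, 1).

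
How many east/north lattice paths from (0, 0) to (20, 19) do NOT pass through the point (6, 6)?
Number of paths = 50389395210

Total paths from (0, 0) to (20, 19): C(39, 20) = 68923264410. Paths through (6, 6): (paths (0, 0) → (6, 6)) × (paths (6, 6) → (20, 19)) = C(12, 6) · C(27, 14) = 924 · 20058300 = 18533869200. Avoidance count = 68923264410 − 18533869200 = 50389395210.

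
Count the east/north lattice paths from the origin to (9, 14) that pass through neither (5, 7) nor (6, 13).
Number of paths = 469478

Inclusion–exclusion. Total paths: C(23, 9) = 817190. Through P₁: C(12, 5)·C(11, 4) = 261360. Through P₂: C(19, 6)·C(4, 3) = 108528. Since P₁ is strictly southwest of P₂, a monotone path through both must visit P₁ then P₂; paths through both = C(12, 5)·C(7, 1)·C(4, 3) = 22176. Avoid both = 817190 − 261360 − 108528 + 22176 = 469478.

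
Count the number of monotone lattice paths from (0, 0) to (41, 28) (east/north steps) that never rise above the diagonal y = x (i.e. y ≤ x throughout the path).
Number of paths = 5592628786362932776

By the reflection principle (André's argument), the number of monotone paths to (41, 28) with n ≤ m that never go above y = x is C(69, 41) − C(69, 42) = 16777886359088798328 − 11185257572725865552 = 5592628786362932776.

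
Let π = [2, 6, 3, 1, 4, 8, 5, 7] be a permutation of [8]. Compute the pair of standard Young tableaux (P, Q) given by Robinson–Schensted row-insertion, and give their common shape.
P = [1, 3, 4, 5, 7] / [2, 8] / [6];  Q = [1, 2, 5, 6, 8] / [3, 7] / [4];  common shape = (5, 2, 1)

Row-insert the values π_1, π_2, … into P one at a time, bumping the leftmost entry strictly greater than the inserted value down to the next row. The recording tableau Q records, in position (i, j), the step at which that cell was added to P.
  Insert 2 (step 1): P = [2];  Q = [1]
  Insert 6 (step 2): P = [2, 6];  Q = [1, 2]
  Insert 3 (step 3): P = [2, 3] / [6];  Q = [1, 2] / [3]
  Insert 1 (step 4): P = [1, 3] / [2] / [6];  Q = [1, 2] / [3] / [4]
  Insert 4 (step 5): P = [1, 3, 4] / [2] / [6];  Q = [1, 2, 5] / [3] / [4]
  Insert 8 (step 6): P = [1, 3, 4, 8] / [2] / [6];  Q = [1, 2, 5, 6] / [3] / [4]
  Insert 5 (step 7): P = [1, 3, 4, 5] / [2, 8] / [6];  Q = [1, 2, 5, 6] / [3, 7] / [4]
  Insert 7 (step 8): P = [1, 3, 4, 5, 7] / [2, 8] / [6];  Q = [1, 2, 5, 6, 8] / [3, 7] / [4]
Final shape: (5, 2, 1).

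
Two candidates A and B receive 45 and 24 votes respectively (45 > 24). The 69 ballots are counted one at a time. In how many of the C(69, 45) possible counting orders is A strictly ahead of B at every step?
Strict-lead orderings = 701713235902693560

Total orderings of the 69 votes with 45 for A: C(69, 45) = 2305629203680278840. By the Bertrand ballot formula (Cycle Lemma / reflection principle), the number of orderings in which A is strictly ahead of B throughout is (p − q)/(p + q) · C(p + q, p) = (45 − 24)/(45 + 24) · 2305629203680278840 = 701713235902693560.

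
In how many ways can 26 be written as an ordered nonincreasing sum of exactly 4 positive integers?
p(26, 4 parts) = 136

Partitions of n into exactly k parts are in bijection with partitions of n − k into at most k parts (subtract 1 from each part). So p(26, exactly 4) = p(22, parts ≤ 4). Computing via the recurrence p(m, j) = p(m, j−1) + p(m−j, j) gives 136.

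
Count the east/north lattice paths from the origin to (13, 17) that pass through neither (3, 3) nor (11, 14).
Number of paths = 51077130

Inclusion–exclusion. Total paths: C(30, 13) = 119759850. Through P₁: C(6, 3)·C(24, 10) = 39225120. Through P₂: C(25, 11)·C(5, 2) = 44574000. Since P₁ is strictly southwest of P₂, a monotone path through both must visit P₁ then P₂; paths through both = C(6, 3)·C(19, 8)·C(5, 2) = 15116400. Avoid both = 119759850 − 39225120 − 44574000 + 15116400 = 51077130.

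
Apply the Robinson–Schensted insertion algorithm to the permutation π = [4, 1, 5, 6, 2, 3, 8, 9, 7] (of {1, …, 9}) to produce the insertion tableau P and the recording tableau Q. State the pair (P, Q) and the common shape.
P = [1, 2, 3, 7, 9] / [4, 5, 6, 8];  Q = [1, 3, 4, 7, 8] / [2, 5, 6, 9];  common shape = (5, 4)

Row-insert the values π_1, π_2, … into P one at a time, bumping the leftmost entry strictly greater than the inserted value down to the next row. The recording tableau Q records, in position (i, j), the step at which that cell was added to P.
  Insert 4 (step 1): P = [4];  Q = [1]
  Insert 1 (step 2): P = [1] / [4];  Q = [1] / [2]
  Insert 5 (step 3): P = [1, 5] / [4];  Q = [1, 3] / [2]
  Insert 6 (step 4): P = [1, 5, 6] / [4];  Q = [1, 3, 4] / [2]
  Insert 2 (step 5): P = [1, 2, 6] / [4, 5];  Q = [1, 3, 4] / [2, 5]
  Insert 3 (step 6): P = [1, 2, 3] / [4, 5, 6];  Q = [1, 3, 4] / [2, 5, 6]
  Insert 8 (step 7): P = [1, 2, 3, 8] / [4, 5, 6];  Q = [1, 3, 4, 7] / [2, 5, 6]
  Insert 9 (step 8): P = [1, 2, 3, 8, 9] / [4, 5, 6];  Q = [1, 3, 4, 7, 8] / [2, 5, 6]
  Insert 7 (step 9): P = [1, 2, 3, 7, 9] / [4, 5, 6, 8];  Q = [1, 3, 4, 7, 8] / [2, 5, 6, 9]
Final shape: (5, 4).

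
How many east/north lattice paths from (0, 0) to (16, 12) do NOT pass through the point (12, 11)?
Number of paths = 23661365

Total paths from (0, 0) to (16, 12): C(28, 16) = 30421755. Paths through (12, 11): (paths (0, 0) → (12, 11)) × (paths (12, 11) → (16, 12)) = C(23, 12) · C(5, 4) = 1352078 · 5 = 6760390. Avoidance count = 30421755 − 6760390 = 23661365.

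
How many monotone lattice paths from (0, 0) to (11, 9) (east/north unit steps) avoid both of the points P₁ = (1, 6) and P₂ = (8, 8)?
Number of paths = 115486

Inclusion–exclusion. Total paths: C(20, 11) = 167960. Through P₁: C(7, 1)·C(13, 10) = 2002. Through P₂: C(16, 8)·C(4, 3) = 51480. Since P₁ is strictly southwest of P₂, a monotone path through both must visit P₁ then P₂; paths through both = C(7, 1)·C(9, 7)·C(4, 3) = 1008. Avoid both = 167960 − 2002 − 51480 + 1008 = 115486.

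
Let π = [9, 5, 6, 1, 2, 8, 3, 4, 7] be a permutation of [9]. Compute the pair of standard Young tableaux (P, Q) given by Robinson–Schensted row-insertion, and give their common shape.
P = [1, 2, 3, 4, 7] / [5, 6, 8] / [9];  Q = [1, 3, 6, 8, 9] / [2, 5, 7] / [4];  common shape = (5, 3, 1)

Row-insert the values π_1, π_2, … into P one at a time, bumping the leftmost entry strictly greater than the inserted value down to the next row. The recording tableau Q records, in position (i, j), the step at which that cell was added to P.
  Insert 9 (step 1): P = [9];  Q = [1]
  Insert 5 (step 2): P = [5] / [9];  Q = [1] / [2]
  Insert 6 (step 3): P = [5, 6] / [9];  Q = [1, 3] / [2]
  Insert 1 (step 4): P = [1, 6] / [5] / [9];  Q = [1, 3] / [2] / [4]
  Insert 2 (step 5): P = [1, 2] / [5, 6] / [9];  Q = [1, 3] / [2, 5] / [4]
  Insert 8 (step 6): P = [1, 2, 8] / [5, 6] / [9];  Q = [1, 3, 6] / [2, 5] / [4]
  Insert 3 (step 7): P = [1, 2, 3] / [5, 6, 8] / [9];  Q = [1, 3, 6] / [2, 5, 7] / [4]
  Insert 4 (step 8): P = [1, 2, 3, 4] / [5, 6, 8] / [9];  Q = [1, 3, 6, 8] / [2, 5, 7] / [4]
  Insert 7 (step 9): P = [1, 2, 3, 4, 7] / [5, 6, 8] / [9];  Q = [1, 3, 6, 8, 9] / [2, 5, 7] / [4]
Final shape: (5, 3, 1).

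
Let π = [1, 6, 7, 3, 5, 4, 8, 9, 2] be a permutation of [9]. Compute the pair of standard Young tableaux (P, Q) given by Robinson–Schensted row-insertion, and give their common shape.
P = [1, 2, 4, 8, 9] / [3, 7] / [5] / [6];  Q = [1, 2, 3, 7, 8] / [4, 5] / [6] / [9];  common shape = (5, 2, 1, 1)

Row-insert the values π_1, π_2, … into P one at a time, bumping the leftmost entry strictly greater than the inserted value down to the next row. The recording tableau Q records, in position (i, j), the step at which that cell was added to P.
  Insert 1 (step 1): P = [1];  Q = [1]
  Insert 6 (step 2): P = [1, 6];  Q = [1, 2]
  Insert 7 (step 3): P = [1, 6, 7];  Q = [1, 2, 3]
  Insert 3 (step 4): P = [1, 3, 7] / [6];  Q = [1, 2, 3] / [4]
  Insert 5 (step 5): P = [1, 3, 5] / [6, 7];  Q = [1, 2, 3] / [4, 5]
  Insert 4 (step 6): P = [1, 3, 4] / [5, 7] / [6];  Q = [1, 2, 3] / [4, 5] / [6]
  Insert 8 (step 7): P = [1, 3, 4, 8] / [5, 7] / [6];  Q = [1, 2, 3, 7] / [4, 5] / [6]
  Insert 9 (step 8): P = [1, 3, 4, 8, 9] / [5, 7] / [6];  Q = [1, 2, 3, 7, 8] / [4, 5] / [6]
  Insert 2 (step 9): P = [1, 2, 4, 8, 9] / [3, 7] / [5] / [6];  Q = [1, 2, 3, 7, 8] / [4, 5] / [6] / [9]
Final shape: (5, 2, 1, 1).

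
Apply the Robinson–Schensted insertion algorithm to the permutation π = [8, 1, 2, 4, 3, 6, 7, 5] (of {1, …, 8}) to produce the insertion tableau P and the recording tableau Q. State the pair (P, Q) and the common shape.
P = [1, 2, 3, 5, 7] / [4, 6] / [8];  Q = [1, 3, 4, 6, 7] / [2, 8] / [5];  common shape = (5, 2, 1)

Row-insert the values π_1, π_2, … into P one at a time, bumping the leftmost entry strictly greater than the inserted value down to the next row. The recording tableau Q records, in position (i, j), the step at which that cell was added to P.
  Insert 8 (step 1): P = [8];  Q = [1]
  Insert 1 (step 2): P = [1] / [8];  Q = [1] / [2]
  Insert 2 (step 3): P = [1, 2] / [8];  Q = [1, 3] / [2]
  Insert 4 (step 4): P = [1, 2, 4] / [8];  Q = [1, 3, 4] / [2]
  Insert 3 (step 5): P = [1, 2, 3] / [4] / [8];  Q = [1, 3, 4] / [2] / [5]
  Insert 6 (step 6): P = [1, 2, 3, 6] / [4] / [8];  Q = [1, 3, 4, 6] / [2] / [5]
  Insert 7 (step 7): P = [1, 2, 3, 6, 7] / [4] / [8];  Q = [1, 3, 4, 6, 7] / [2] / [5]
  Insert 5 (step 8): P = [1, 2, 3, 5, 7] / [4, 6] / [8];  Q = [1, 3, 4, 6, 7] / [2, 8] / [5]
Final shape: (5, 2, 1).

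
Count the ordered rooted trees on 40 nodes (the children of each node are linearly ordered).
C_39 = 680425371729975800390

These ordered rooted trees are counted by the Catalan number C_n = (1/(n + 1)) · C(2n, n). For n = 39: C_39 = (1/40) · C(78, 39) = 27217014869199032015600/40 = 680425371729975800390.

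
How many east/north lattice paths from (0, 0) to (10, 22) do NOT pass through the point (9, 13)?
Number of paths = 59538040

Total paths from (0, 0) to (10, 22): C(32, 10) = 64512240. Paths through (9, 13): (paths (0, 0) → (9, 13)) × (paths (9, 13) → (10, 22)) = C(22, 9) · C(10, 1) = 497420 · 10 = 4974200. Avoidance count = 64512240 − 4974200 = 59538040.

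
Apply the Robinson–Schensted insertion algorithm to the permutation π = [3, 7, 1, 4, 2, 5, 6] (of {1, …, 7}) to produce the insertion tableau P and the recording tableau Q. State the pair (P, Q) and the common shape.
P = [1, 2, 5, 6] / [3, 4] / [7];  Q = [1, 2, 6, 7] / [3, 4] / [5];  common shape = (4, 2, 1)

Row-insert the values π_1, π_2, … into P one at a time, bumping the leftmost entry strictly greater than the inserted value down to the next row. The recording tableau Q records, in position (i, j), the step at which that cell was added to P.
  Insert 3 (step 1): P = [3];  Q = [1]
  Insert 7 (step 2): P = [3, 7];  Q = [1, 2]
  Insert 1 (step 3): P = [1, 7] / [3];  Q = [1, 2] / [3]
  Insert 4 (step 4): P = [1, 4] / [3, 7];  Q = [1, 2] / [3, 4]
  Insert 2 (step 5): P = [1, 2] / [3, 4] / [7];  Q = [1, 2] / [3, 4] / [5]
  Insert 5 (step 6): P = [1, 2, 5] / [3, 4] / [7];  Q = [1, 2, 6] / [3, 4] / [5]
  Insert 6 (step 7): P = [1, 2, 5, 6] / [3, 4] / [7];  Q = [1, 2, 6, 7] / [3, 4] / [5]
Final shape: (4, 2, 1).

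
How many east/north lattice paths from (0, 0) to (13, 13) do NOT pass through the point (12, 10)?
Number of paths = 7814016

Total paths from (0, 0) to (13, 13): C(26, 13) = 10400600. Paths through (12, 10): (paths (0, 0) → (12, 10)) × (paths (12, 10) → (13, 13)) = C(22, 12) · C(4, 1) = 646646 · 4 = 2586584. Avoidance count = 10400600 − 2586584 = 7814016.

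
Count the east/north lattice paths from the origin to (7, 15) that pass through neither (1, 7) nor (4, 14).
Number of paths = 138120

Inclusion–exclusion. Total paths: C(22, 7) = 170544. Through P₁: C(8, 1)·C(14, 6) = 24024. Through P₂: C(18, 4)·C(4, 3) = 12240. Since P₁ is strictly southwest of P₂, a monotone path through both must visit P₁ then P₂; paths through both = C(8, 1)·C(10, 3)·C(4, 3) = 3840. Avoid both = 170544 − 24024 − 12240 + 3840 = 138120.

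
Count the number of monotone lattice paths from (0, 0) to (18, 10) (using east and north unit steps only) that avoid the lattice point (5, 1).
Number of paths = 10138590

Total paths from (0, 0) to (18, 10): C(28, 18) = 13123110. Paths through (5, 1): (paths (0, 0) → (5, 1)) × (paths (5, 1) → (18, 10)) = C(6, 5) · C(22, 13) = 6 · 497420 = 2984520. Avoidance count = 13123110 − 2984520 = 10138590.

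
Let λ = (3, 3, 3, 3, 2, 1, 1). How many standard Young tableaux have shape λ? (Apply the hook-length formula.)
# SYT of shape (3, 3, 3, 3, 2, 1, 1) = 100100

Hook-length formula: f^λ = n! / Π hook(c), product over all cells c of the Young diagram. For λ = (3, 3, 3, 3, 2, 1, 1), n = 16 boxes. Hook lengths by row (left-to-right, top-to-bottom): [9, 6, 4]; [8, 5, 3]; [7, 4, 2]; [6, 3, 1]; [4, 1]; [2]; [1]. Product of hooks = 209018880. So f^λ = 16! / 209018880 = 20922789888000 / 209018880 = 100100.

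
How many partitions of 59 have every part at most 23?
p(59, parts ≤ 23) = 750917

Use the recurrence p(n, m) = p(n, m−1) + p(n−m, m): either the largest part is < m (count p(n, m−1)) or the largest part is exactly m (remove one copy of m, count p(n−m, m)). With p(0, ·) = 1 this gives p(59, parts ≤ 23) = 750917. (By conjugating Young diagrams, this also counts partitions of 59 into at most 23 parts.)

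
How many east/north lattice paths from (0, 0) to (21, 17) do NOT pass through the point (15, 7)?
Number of paths = 27415427028

Total paths from (0, 0) to (21, 17): C(38, 21) = 28781143380. Paths through (15, 7): (paths (0, 0) → (15, 7)) × (paths (15, 7) → (21, 17)) = C(22, 15) · C(16, 6) = 170544 · 8008 = 1365716352. Avoidance count = 28781143380 − 1365716352 = 27415427028.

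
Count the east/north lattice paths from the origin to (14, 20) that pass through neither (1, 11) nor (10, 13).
Number of paths = 1008682620

Inclusion–exclusion. Total paths: C(34, 14) = 1391975640. Through P₁: C(12, 1)·C(22, 13) = 5969040. Through P₂: C(23, 10)·C(11, 4) = 377541780. Since P₁ is strictly southwest of P₂, a monotone path through both must visit P₁ then P₂; paths through both = C(12, 1)·C(11, 9)·C(11, 4) = 217800. Avoid both = 1391975640 − 5969040 − 377541780 + 217800 = 1008682620.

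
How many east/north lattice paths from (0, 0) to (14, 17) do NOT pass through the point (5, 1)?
Number of paths = 252924675

Total paths from (0, 0) to (14, 17): C(31, 14) = 265182525. Paths through (5, 1): (paths (0, 0) → (5, 1)) × (paths (5, 1) → (14, 17)) = C(6, 5) · C(25, 9) = 6 · 2042975 = 12257850. Avoidance count = 265182525 − 12257850 = 252924675.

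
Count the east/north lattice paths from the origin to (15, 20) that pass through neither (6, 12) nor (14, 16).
Number of paths = 2115484845

Inclusion–exclusion. Total paths: C(35, 15) = 3247943160. Through P₁: C(18, 6)·C(17, 9) = 451290840. Through P₂: C(30, 14)·C(5, 1) = 727113375. Since P₁ is strictly southwest of P₂, a monotone path through both must visit P₁ then P₂; paths through both = C(18, 6)·C(12, 8)·C(5, 1) = 45945900. Avoid both = 3247943160 − 451290840 − 727113375 + 45945900 = 2115484845.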